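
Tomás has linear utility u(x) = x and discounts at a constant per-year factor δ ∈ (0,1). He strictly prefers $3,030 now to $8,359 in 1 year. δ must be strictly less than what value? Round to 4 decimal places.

δ < 0.3625

Comparing present values: 3030 > δ·8359.
Dividing through by 8359 gives δ < 0.36248.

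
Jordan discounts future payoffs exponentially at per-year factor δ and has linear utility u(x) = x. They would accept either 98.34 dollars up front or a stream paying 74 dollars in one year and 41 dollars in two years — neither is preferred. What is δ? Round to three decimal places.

Equating present values: 98.34 = 74δ + 41δ².
That is, 41δ² + 74δ − 98.34 = 0, a quadratic in δ.
δ = (−74 + √(74² + 4·41·98.34)) / (2·41) = (−74 + √21603.76) / 82 ≈ 0.890.

δ ≈ 0.890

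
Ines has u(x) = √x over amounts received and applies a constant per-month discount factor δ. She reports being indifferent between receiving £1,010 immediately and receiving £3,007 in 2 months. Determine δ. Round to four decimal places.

The payoff in 2 months is discounted by δ^2, so u(1010) = δ^2·u(3007) and δ^2 = u(1010)/u(3007).
Since u(x) = √x, δ^2 = √(1010/3007) = 0.57955.
Taking the square root: δ = 0.57955^(1/2) ≈ 0.7613.

δ ≈ 0.7613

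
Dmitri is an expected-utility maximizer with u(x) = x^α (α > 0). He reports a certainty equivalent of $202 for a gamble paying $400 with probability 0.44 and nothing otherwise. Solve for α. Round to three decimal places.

α ≈ 1.202

The lottery's expected utility is 0.44·u(400) + 0.56·u(0) = 0.44·400^α (since u(0) = 0 for α > 0).
Setting u(202) equal to that: 202^α = 0.44·400^α ⇒ (202/400)^α = 0.44.
Taking logs: α·ln(202/400) = ln(0.44), so α = -0.820981 / -0.683197 ≈ 1.202.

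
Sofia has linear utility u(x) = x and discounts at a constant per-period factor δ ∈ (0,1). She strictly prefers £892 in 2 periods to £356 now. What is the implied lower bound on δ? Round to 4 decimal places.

Comparing present values: 356 < δ^2·892.
So δ^2 > 356/892 = 0.39910; taking the square root of both positive sides preserves the inequality.
δ > 0.39910^(1/2) = 0.6317.

δ > 0.6317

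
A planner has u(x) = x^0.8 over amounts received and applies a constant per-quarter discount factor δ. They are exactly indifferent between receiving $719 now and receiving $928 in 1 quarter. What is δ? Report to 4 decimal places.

The payoff in 1 quarter is discounted by δ, so u(719) = δ·u(928) and δ = u(719)/u(928).
With u(x) = x^0.8: δ = 719^0.8/928^0.8 = (719/928)^0.8 = 0.81535.

δ ≈ 0.8154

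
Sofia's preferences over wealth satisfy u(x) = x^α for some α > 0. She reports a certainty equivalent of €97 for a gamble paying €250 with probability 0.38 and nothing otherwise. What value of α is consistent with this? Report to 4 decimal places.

EU(lottery) = 0.38·250^α + 0.62·0 = 0.38·250^α.
Indifference: 97^α = 0.38·250^α, so (97/250)^α = 0.38.
Take logs: α = ln 0.38 / ln(97/250) ≈ 1.022006.

α ≈ 1.0220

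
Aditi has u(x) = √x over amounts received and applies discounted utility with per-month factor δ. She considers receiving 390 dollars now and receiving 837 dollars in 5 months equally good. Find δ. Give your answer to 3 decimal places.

The payoff in 5 months is discounted by δ^5, so u(390) = δ^5·u(837) and δ^5 = u(390)/u(837).
Since u(x) = √x, δ^5 = √(390/837) = 0.68261.
Hence δ = (0.68261)^(1/5) = 0.92648.

δ ≈ 0.926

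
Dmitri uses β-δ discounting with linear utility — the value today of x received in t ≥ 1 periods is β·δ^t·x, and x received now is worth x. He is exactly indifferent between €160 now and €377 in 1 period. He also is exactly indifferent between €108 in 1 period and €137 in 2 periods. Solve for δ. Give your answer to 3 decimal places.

From the later pair, β·δ^1·108 = β·δ^2·137; dividing through, δ = 108/137 = 0.78832.

δ ≈ 0.788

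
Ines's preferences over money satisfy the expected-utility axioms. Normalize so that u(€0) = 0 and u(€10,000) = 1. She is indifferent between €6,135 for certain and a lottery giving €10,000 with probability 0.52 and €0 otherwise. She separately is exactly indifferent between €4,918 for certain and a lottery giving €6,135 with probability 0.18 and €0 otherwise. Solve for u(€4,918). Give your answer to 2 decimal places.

0.09

From the first indifference, u(€6,135) = 0.52·u(€10,000) + 0.48·u(€0) = 0.52·1 + 0.48·0 = 0.52.
Chaining: u(€4,918) = 0.18·0.52 + 0.82·0.00 = 0.0936.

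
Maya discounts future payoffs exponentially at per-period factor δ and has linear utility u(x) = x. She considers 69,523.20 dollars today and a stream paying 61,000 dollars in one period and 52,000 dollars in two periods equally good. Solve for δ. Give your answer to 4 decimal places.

The stream is worth 61000δ + 52000δ² today, so 61000δ + 52000δ² = 69523.20.
That is, 52000δ² + 61000δ − 69523.20 = 0, a quadratic in δ.
δ = (−61000 + √(61000² + 4·52000·69523.20)) / (2·52000) = (−61000 + √18181825600.00) / 104000 ≈ 0.7100.

δ ≈ 0.7100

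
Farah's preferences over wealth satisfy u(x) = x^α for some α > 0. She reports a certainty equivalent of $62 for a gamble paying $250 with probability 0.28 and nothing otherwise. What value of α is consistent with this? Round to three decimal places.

EU(lottery) = 0.28·250^α + 0.72·0 = 0.28·250^α.
Equating: 62^α = 0.28·250^α, i.e. 0.2480^α = 0.28.
α = ln(0.28) / ln(62/250) = -1.272966/-1.394327 ≈ 0.913.

α ≈ 0.913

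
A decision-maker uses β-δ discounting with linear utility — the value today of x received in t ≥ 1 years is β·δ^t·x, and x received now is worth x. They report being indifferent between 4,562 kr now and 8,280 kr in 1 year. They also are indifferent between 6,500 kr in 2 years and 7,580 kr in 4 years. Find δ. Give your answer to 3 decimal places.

δ ≈ 0.926

The second indifference involves only future payoffs, so β cancels: β·δ^2·6500 = β·δ^4·7580, giving δ^2 = 6500/7580 = 0.85752, so δ = 0.92602.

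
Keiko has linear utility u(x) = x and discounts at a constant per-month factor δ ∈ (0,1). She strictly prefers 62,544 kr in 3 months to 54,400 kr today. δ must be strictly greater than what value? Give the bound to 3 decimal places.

The preference means 54400 < δ^3·62544.
Hence δ^3 > 54400/62544 = 0.86979, and x ↦ x^(1/3) is increasing on (0,∞).
δ > 0.86979^(1/3) = 0.955.

δ > 0.955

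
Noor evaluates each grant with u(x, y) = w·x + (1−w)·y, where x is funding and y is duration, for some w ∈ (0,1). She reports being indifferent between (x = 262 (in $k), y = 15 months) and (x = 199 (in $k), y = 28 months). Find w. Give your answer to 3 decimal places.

w = 0.171

u(262,15) = u(199,28) means w·262 + (1−w)·15 = w·199 + (1−w)·28.
w·(262−199) = (1−w)·(28−15), i.e. w·63 = (1−w)·13.
The marginal rate of substitution is 13/63, so w = 13/(63+13) = 0.171.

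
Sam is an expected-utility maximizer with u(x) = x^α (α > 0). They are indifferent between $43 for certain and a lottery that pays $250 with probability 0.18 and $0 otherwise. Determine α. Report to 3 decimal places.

α ≈ 0.974

EU(lottery) = 0.18·250^α + 0.82·0 = 0.18·250^α.
Equating: 43^α = 0.18·250^α, i.e. 0.1720^α = 0.18.
Taking logs: α·ln(43/250) = ln(0.18), so α = -1.714798 / -1.760261 ≈ 0.974.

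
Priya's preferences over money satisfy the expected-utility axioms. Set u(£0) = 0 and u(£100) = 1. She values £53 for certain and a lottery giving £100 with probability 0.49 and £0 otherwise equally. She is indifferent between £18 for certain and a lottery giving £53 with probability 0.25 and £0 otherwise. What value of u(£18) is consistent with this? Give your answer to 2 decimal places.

First, u(£53) = 0.49·u(£100) + 0.51·u(£0) = 0.49.
The second indifference gives u(£18) = 0.25·u(£53) + 0.75·u(£0) = 0.25·0.49 + 0.75·0.00 = 0.1225.

0.12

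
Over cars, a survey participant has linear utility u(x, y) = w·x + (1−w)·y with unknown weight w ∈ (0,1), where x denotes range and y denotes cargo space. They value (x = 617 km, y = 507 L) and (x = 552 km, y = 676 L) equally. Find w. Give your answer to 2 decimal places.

w = 0.72

Equating utilities: w·617 + (1−w)·507 = w·552 + (1−w)·676.
w·(617−552) = (1−w)·(676−507), i.e. w·65 = (1−w)·169.
The marginal rate of substitution is 169/65, so w = 169/(65+169) = 0.72.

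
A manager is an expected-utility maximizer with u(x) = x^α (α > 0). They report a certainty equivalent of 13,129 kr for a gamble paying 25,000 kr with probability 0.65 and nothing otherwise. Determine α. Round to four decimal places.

α ≈ 0.6689

Since u(0) = 0, the lottery's EU is 0.65·25000^α.
Equating: 13129^α = 0.65·25000^α, i.e. 0.5252^α = 0.65.
Taking logs: α·ln(13129/25000) = ln(0.65), so α = -0.4307829 / -0.6440523 ≈ 0.6689.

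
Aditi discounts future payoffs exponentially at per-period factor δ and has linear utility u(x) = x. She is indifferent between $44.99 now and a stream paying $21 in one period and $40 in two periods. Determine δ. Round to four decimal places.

Equating present values: 44.99 = 21δ + 40δ².
So 40δ² + 21δ − 44.99 = 0.
The positive root is δ = [−21 + √(21² + 4·40·44.99)] / (2·40) = (−21 + 87.404)/80 ≈ 0.8300.

δ ≈ 0.8300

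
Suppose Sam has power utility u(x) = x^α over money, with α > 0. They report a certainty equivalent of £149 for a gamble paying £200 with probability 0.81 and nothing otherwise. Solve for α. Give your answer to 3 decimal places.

Since u(0) = 0, the lottery's EU is 0.81·200^α.
Setting u(149) equal to that: 149^α = 0.81·200^α ⇒ (149/200)^α = 0.81.
α = ln(0.81) / ln(149/200) = -0.210721/-0.294371 ≈ 0.716.

α ≈ 0.716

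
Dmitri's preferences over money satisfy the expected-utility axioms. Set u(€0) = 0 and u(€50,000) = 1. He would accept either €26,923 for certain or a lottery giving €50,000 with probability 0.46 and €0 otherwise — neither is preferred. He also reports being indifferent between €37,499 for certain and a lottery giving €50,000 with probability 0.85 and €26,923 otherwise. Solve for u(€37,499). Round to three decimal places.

From the first indifference, u(€26,923) = 0.46·u(€50,000) + 0.54·u(€0) = 0.46·1 + 0.54·0 = 0.46.
Chaining: u(€37,499) = 0.85·1.00 + 0.15·0.46 = 0.9190.

0.919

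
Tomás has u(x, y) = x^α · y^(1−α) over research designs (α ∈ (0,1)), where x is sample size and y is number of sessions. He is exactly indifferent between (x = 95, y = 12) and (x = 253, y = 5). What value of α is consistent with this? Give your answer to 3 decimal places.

α ≈ 0.472

Set the two utilities equal: 95^α·12^(1−α) = 253^α·5^(1−α).
(95/253)^α = (5/12)^(1−α); take logs: α·ln(95/253) = (1−α)·ln(5/12), i.e. α·-0.979513 = (1−α)·-0.875469.
So α/(1−α) = (-0.875469)/(-0.979513) = 0.893780, and α = 0.893780/1.893780 ≈ 0.472.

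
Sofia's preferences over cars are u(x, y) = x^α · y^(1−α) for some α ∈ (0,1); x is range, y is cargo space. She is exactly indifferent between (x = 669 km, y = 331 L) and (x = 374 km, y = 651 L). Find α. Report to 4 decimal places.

Set the two utilities equal: 669^α·331^(1−α) = 374^α·651^(1−α).
(669/374)^α = (651/331)^(1−α); take logs: α·ln(669/374) = (1−α)·ln(651/331), i.e. α·0.5815283 = (1−α)·0.6763913.
Thus α·(1.2579196) = 0.6763913, so α = 0.6763913/1.2579196 ≈ 0.5377.

α ≈ 0.5377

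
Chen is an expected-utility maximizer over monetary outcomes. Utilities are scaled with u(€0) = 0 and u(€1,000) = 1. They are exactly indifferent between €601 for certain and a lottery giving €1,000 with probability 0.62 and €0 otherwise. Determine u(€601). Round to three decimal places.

The indifference gives u(€601) = 0.62·u(€1,000) + 0.38·u(€0) = 0.62·1 + 0.38·0 = 0.62.

0.620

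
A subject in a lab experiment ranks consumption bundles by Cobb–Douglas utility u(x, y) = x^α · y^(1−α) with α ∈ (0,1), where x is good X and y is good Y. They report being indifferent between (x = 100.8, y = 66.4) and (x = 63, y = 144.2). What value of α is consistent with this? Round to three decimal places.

α ≈ 0.623

The Cobb–Douglas utilities coincide, so 100.8^α·66.4^(1−α) = 63^α·144.2^(1−α).
(100.8/63)^α = (144.2/66.4)^(1−α); take logs: α·ln(100.8/63) = (1−α)·ln(144.2/66.4), i.e. α·0.470004 = (1−α)·0.775504.
Thus α·(1.245508) = 0.775504, so α = 0.775504/1.245508 ≈ 0.623.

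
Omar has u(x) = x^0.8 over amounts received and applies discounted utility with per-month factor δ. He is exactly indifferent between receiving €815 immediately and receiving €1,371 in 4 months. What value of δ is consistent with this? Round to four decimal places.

δ ≈ 0.9012

Equating discounted utilities: u(815) = δ^4·u(1371) ⇒ δ^4 = u(815)/u(1371).
With u(x) = x^0.8: δ^4 = 815^0.8/1371^0.8 = (815/1371)^0.8 = 0.65962.
So δ = 0.65962^(1/4) ≈ 0.9012.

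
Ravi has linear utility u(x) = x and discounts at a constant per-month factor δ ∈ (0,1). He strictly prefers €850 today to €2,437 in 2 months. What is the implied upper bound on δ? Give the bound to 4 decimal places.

The preference means 850 > δ^2·2437.
Hence δ^2 < 850/2437 = 0.34879, and x ↦ x^(1/2) is increasing on (0,∞).
δ < (850/2437)^(1/2) ≈ 0.5906.

δ < 0.5906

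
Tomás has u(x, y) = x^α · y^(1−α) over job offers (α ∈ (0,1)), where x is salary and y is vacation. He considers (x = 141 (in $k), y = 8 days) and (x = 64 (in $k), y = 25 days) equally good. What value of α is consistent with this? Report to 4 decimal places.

α ≈ 0.5906

Indifference: 141^α · 8^(1−α) = 64^α · 25^(1−α).
Taking logs: α·ln 141 + (1−α)·ln 8 = α·ln 64 + (1−α)·ln 25, i.e. α·0.7898768 = (1−α)·1.1394343.
With A = 0.7898768 and B = 1.1394343: α·A = (1−α)·B, so α = B/(A+B) = 1.1394343/1.9293111 ≈ 0.5906.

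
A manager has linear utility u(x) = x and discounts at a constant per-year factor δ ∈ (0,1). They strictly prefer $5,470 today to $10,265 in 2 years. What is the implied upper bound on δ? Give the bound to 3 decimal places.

δ < 0.730

Under u(x) = x this choice says 5470 > δ^2·10265.
Hence δ^2 < 5470/10265 = 0.53288, and x ↦ x^(1/2) is increasing on (0,∞).
δ < 0.53288^(1/2) = 0.730.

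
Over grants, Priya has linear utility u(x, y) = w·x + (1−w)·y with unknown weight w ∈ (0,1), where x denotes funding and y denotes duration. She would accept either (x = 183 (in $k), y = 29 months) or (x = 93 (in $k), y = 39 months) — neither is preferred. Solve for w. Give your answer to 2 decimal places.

w = 0.10

Equating utilities: w·183 + (1−w)·29 = w·93 + (1−w)·39.
w·(183−93) = (1−w)·(39−29), i.e. w·90 = (1−w)·10.
Hence w = 10/(90+10) = 10/100 = 0.10.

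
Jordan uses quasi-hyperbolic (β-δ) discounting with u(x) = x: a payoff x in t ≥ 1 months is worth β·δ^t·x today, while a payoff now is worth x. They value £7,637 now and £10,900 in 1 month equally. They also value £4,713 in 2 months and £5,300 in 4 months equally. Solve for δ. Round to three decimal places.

δ ≈ 0.943

From the later pair, β·δ^2·4713 = β·δ^4·5300; dividing through, δ^2 = 4713/5300 = 0.88925, so δ = 0.94300.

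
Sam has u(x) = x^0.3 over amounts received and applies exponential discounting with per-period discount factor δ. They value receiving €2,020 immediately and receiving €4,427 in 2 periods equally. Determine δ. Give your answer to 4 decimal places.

δ ≈ 0.8890

The payoff in 2 periods is discounted by δ^2, so u(2020) = δ^2·u(4427) and δ^2 = u(2020)/u(4427).
With u(x) = x^0.3: δ^2 = 2020^0.3/4427^0.3 = (2020/4427)^0.3 = 0.79026.
Hence δ = (0.79026)^(1/2) = 0.888968.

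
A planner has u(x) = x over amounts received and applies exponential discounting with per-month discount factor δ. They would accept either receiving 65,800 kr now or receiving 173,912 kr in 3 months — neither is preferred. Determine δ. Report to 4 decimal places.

Indifference means u(65800) = δ^3 · u(173912), so δ^3 = u(65800)/u(173912).
With u(x) = x: δ^3 = 65800/173912 = 0.37835.
Taking the cube root: δ = 0.37835^(1/3) ≈ 0.7233.

δ ≈ 0.7233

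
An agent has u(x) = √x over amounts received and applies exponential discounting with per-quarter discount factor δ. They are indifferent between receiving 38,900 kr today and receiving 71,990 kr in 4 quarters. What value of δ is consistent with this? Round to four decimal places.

δ ≈ 0.9259

Equating discounted utilities: u(38900) = δ^4·u(71990) ⇒ δ^4 = u(38900)/u(71990).
Since u(x) = √x, δ^4 = √(38900/71990) = 0.73509.
Taking the 4th root: δ = 0.73509^(1/4) ≈ 0.9259.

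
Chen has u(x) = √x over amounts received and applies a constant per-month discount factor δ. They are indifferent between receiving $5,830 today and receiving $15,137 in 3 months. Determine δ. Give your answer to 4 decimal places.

The payoff in 3 months is discounted by δ^3, so u(5830) = δ^3·u(15137) and δ^3 = u(5830)/u(15137).
Since u(x) = √x, δ^3 = √(5830/15137) = 0.62060.
Hence δ = (0.62060)^(1/3) = 0.852979.

δ ≈ 0.8530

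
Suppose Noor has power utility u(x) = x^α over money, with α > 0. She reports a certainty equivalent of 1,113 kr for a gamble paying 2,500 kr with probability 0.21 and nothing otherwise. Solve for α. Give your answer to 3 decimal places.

Since u(0) = 0, the lottery's EU is 0.21·2500^α.
Equating: 1113^α = 0.21·2500^α, i.e. 0.4452^α = 0.21.
α = ln(0.21) / ln(1113/2500) = -1.560648/-0.809232 ≈ 1.929.

α ≈ 1.929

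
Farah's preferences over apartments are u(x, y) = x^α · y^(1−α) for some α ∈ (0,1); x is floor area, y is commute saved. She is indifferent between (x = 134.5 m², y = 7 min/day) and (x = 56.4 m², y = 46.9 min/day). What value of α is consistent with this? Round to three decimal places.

Set the two utilities equal: 134.5^α·7^(1−α) = 56.4^α·46.9^(1−α).
Taking logs: α·ln 134.5 + (1−α)·ln 7 = α·ln 56.4 + (1−α)·ln 46.9, i.e. α·0.869095 = (1−α)·1.902108.
So α/(1−α) = (1.902108)/(0.869095) = 2.188608, and α = 2.188608/3.188608 ≈ 0.686.

α ≈ 0.686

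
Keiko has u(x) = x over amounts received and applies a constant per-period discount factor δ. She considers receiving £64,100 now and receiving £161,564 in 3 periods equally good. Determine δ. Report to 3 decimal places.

δ ≈ 0.735

Indifference means u(64100) = δ^3 · u(161564), so δ^3 = u(64100)/u(161564).
With u(x) = x: δ^3 = 64100/161564 = 0.39675.
So δ = 0.39675^(1/3) ≈ 0.735.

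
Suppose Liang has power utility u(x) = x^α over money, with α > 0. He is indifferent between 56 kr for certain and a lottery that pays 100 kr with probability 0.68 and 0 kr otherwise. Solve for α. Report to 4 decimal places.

EU(lottery) = 0.68·100^α + 0.32·0 = 0.68·100^α.
Setting u(56) equal to that: 56^α = 0.68·100^α ⇒ (56/100)^α = 0.68.
Taking logs: α·ln(56/100) = ln(0.68), so α = -0.3856625 / -0.5798185 ≈ 0.6651.

α ≈ 0.6651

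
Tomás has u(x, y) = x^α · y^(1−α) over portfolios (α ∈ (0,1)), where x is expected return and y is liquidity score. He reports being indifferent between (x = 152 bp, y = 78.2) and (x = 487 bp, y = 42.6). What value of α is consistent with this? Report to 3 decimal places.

Set the two utilities equal: 152^α·78.2^(1−α) = 487^α·42.6^(1−α).
Taking logs: α·ln 152 + (1−α)·ln 78.2 = α·ln 487 + (1−α)·ln 42.6, i.e. α·-1.164384 = (1−α)·-0.607415.
With A = -1.164384 and B = -0.607415: α·A = (1−α)·B, so α = B/(A+B) = -0.607415/-1.771799 ≈ 0.343.

α ≈ 0.343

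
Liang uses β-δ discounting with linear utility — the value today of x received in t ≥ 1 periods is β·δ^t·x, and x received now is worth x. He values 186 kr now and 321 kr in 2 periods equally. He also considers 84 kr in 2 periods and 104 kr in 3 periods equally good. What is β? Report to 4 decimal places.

β ≈ 0.8882

The second indifference involves only future payoffs, so β cancels: β·δ^2·84 = β·δ^3·104, giving δ = 84/104 = 0.80769.
Now use the now-vs-future pair: 186 = β·δ^2·321 gives β = 186/(0.65237·321) ≈ 0.8882.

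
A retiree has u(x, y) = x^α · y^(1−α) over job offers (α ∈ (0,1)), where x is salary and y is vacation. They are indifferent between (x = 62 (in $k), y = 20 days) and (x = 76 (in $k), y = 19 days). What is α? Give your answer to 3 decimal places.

Set the two utilities equal: 62^α·20^(1−α) = 76^α·19^(1−α).
(62/76)^α = (19/20)^(1−α); take logs: α·ln(62/76) = (1−α)·ln(19/20), i.e. α·-0.203599 = (1−α)·-0.051293.
With A = -0.203599 and B = -0.051293: α·A = (1−α)·B, so α = B/(A+B) = -0.051293/-0.254892 ≈ 0.201.

α ≈ 0.201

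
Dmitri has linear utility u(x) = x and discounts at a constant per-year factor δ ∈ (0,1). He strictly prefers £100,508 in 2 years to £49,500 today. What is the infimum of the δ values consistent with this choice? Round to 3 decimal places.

δ > 0.702

The preference means 49500 < δ^2·100508.
So δ^2 > 49500/100508 = 0.49250; taking the square root of both positive sides preserves the inequality.
δ > 0.49250^(1/2) = 0.702.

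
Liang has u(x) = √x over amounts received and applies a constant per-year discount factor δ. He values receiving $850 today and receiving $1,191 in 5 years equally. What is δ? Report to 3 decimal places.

δ ≈ 0.967

Indifference means u(850) = δ^5 · u(1191), so δ^5 = u(850)/u(1191).
With u(x) = √x: δ^5 = √850/√1191 = √(850/1191) = 0.84480.
Taking the 5th root: δ = 0.84480^(1/5) ≈ 0.967.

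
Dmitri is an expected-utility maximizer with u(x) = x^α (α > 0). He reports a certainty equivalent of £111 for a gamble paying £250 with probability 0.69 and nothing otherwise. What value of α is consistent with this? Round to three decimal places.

α ≈ 0.457

Since u(0) = 0, the lottery's EU is 0.69·250^α.
Setting u(111) equal to that: 111^α = 0.69·250^α ⇒ (111/250)^α = 0.69.
Taking logs: α·ln(111/250) = ln(0.69), so α = -0.371064 / -0.811931 ≈ 0.457.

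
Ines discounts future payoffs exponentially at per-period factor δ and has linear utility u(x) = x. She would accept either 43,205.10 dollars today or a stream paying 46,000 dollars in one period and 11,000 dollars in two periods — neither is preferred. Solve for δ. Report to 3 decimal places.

Equating present values: 43205.10 = 46000δ + 11000δ².
That is, 11000δ² + 46000δ − 43205.10 = 0, a quadratic in δ.
By the quadratic formula (taking the positive root), δ = (−46000 + √4017024400.00) / 22000 ≈ 0.790.

δ ≈ 0.790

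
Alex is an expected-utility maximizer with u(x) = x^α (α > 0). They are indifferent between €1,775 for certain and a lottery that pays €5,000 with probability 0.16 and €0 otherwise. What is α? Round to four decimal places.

α ≈ 1.7695

EU(lottery) = 0.16·5000^α + 0.84·0 = 0.16·5000^α.
Setting u(1775) equal to that: 1775^α = 0.16·5000^α ⇒ (1775/5000)^α = 0.16.
Take logs: α = ln 0.16 / ln(1775/5000) ≈ 1.769520.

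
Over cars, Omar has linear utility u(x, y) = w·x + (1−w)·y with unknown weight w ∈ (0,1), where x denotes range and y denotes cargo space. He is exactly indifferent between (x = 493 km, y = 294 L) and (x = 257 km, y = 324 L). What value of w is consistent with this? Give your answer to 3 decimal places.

w = 0.113

Equating utilities: w·493 + (1−w)·294 = w·257 + (1−w)·324.
Rearranging, 236·w − 30·(1−w) = 0.
The marginal rate of substitution is 30/236, so w = 30/(236+30) = 0.113.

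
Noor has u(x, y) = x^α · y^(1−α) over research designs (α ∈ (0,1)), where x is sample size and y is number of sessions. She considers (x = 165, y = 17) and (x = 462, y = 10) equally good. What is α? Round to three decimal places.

Indifference: 165^α · 17^(1−α) = 462^α · 10^(1−α).
Rearrange to (165/462)^α = (10/17)^(1−α) and take logs: α·-1.029619 = (1−α)·-0.530628.
Thus α·(-1.560247) = -0.530628, so α = -0.530628/-1.560247 ≈ 0.340.

α ≈ 0.340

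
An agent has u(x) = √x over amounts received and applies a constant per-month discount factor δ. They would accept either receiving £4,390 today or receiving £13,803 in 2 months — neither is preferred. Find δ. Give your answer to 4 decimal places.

Equating discounted utilities: u(4390) = δ^2·u(13803) ⇒ δ^2 = u(4390)/u(13803).
Since u(x) = √x, δ^2 = √(4390/13803) = 0.56396.
Hence δ = (0.56396)^(1/2) = 0.750970.

δ ≈ 0.7510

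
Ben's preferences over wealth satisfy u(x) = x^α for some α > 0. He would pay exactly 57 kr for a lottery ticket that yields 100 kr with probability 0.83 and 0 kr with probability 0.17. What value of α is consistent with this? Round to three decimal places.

α ≈ 0.331

The lottery's expected utility is 0.83·u(100) + 0.17·u(0) = 0.83·100^α (since u(0) = 0 for α > 0).
Setting u(57) equal to that: 57^α = 0.83·100^α ⇒ (57/100)^α = 0.83.
α = ln(0.83) / ln(57/100) = -0.186330/-0.562119 ≈ 0.331.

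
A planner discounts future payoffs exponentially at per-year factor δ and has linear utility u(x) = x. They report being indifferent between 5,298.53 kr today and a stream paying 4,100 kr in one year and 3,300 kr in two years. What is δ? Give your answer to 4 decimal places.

δ ≈ 0.7900

Present value of the stream is 4100·δ + 3300·δ². Indifference gives 4100δ + 3300δ² = 5298.53.
That is, 3300δ² + 4100δ − 5298.53 = 0, a quadratic in δ.
By the quadratic formula (taking the positive root), δ = (−4100 + √86750596.00) / 6600 ≈ 0.7900.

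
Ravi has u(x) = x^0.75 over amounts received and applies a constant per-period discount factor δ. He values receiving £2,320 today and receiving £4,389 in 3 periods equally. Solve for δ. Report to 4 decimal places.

δ ≈ 0.8527

The payoff in 3 periods is discounted by δ^3, so u(2320) = δ^3·u(4389) and δ^3 = u(2320)/u(4389).
Since u(x) = x^0.75, δ^3 = (2320/4389)^0.75 = 0.52859^0.75 = 0.61993.
Hence δ = (0.61993)^(1/3) = 0.852669.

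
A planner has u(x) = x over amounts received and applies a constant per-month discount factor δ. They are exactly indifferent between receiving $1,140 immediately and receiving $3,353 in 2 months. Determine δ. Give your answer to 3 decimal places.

δ ≈ 0.583

Equating discounted utilities: u(1140) = δ^2·u(3353) ⇒ δ^2 = u(1140)/u(3353).
With u(x) = x: δ^2 = 1140/3353 = 0.33999.
So δ = 0.33999^(1/2) ≈ 0.583.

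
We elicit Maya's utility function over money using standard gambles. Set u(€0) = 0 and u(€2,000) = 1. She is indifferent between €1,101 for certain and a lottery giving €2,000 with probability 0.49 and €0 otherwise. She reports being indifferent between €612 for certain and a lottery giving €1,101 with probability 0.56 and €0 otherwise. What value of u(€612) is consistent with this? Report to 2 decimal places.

First, u(€1,101) = 0.49·u(€2,000) + 0.51·u(€0) = 0.49.
Chaining: u(€612) = 0.56·0.49 + 0.44·0.00 = 0.2744.

0.27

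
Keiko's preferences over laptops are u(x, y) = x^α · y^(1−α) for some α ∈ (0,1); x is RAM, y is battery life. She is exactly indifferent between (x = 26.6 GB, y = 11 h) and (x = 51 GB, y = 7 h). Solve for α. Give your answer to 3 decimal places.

α ≈ 0.410

Indifference: 26.6^α · 11^(1−α) = 51^α · 7^(1−α).
Taking logs: α·ln 26.6 + (1−α)·ln 11 = α·ln 51 + (1−α)·ln 7, i.e. α·-0.650914 = (1−α)·-0.451985.
With A = -0.650914 and B = -0.451985: α·A = (1−α)·B, so α = B/(A+B) = -0.451985/-1.102899 ≈ 0.410.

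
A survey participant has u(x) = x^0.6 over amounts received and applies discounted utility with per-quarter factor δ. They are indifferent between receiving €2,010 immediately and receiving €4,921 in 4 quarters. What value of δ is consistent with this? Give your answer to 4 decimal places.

Indifference means u(2010) = δ^4 · u(4921), so δ^4 = u(2010)/u(4921).
With u(x) = x^0.6: δ^4 = 2010^0.6/4921^0.6 = (2010/4921)^0.6 = 0.58437.
Hence δ = (0.58437)^(1/4) = 0.874322.

δ ≈ 0.8743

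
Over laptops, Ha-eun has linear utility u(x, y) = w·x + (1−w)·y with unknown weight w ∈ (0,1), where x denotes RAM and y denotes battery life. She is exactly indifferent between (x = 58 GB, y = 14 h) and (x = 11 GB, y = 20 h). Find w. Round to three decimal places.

w = 0.113

Equating utilities: w·58 + (1−w)·14 = w·11 + (1−w)·20.
w·(58−11) = (1−w)·(20−14), i.e. w·47 = (1−w)·6.
The marginal rate of substitution is 6/47, so w = 6/(47+6) = 0.113.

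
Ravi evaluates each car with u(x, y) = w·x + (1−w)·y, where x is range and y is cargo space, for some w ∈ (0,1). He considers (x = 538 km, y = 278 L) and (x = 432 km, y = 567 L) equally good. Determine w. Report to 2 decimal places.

Indifference: w·538 + (1−w)·278 = w·432 + (1−w)·567.
Rearranging, 106·w − 289·(1−w) = 0.
The marginal rate of substitution is 289/106, so w = 289/(106+289) = 0.73.

w = 0.73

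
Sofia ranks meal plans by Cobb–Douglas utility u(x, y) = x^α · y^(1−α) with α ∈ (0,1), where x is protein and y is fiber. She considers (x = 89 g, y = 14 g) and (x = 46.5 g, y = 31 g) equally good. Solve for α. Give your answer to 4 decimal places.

α ≈ 0.5505

Set the two utilities equal: 89^α·14^(1−α) = 46.5^α·31^(1−α).
(89/46.5)^α = (31/14)^(1−α); take logs: α·ln(89/46.5) = (1−α)·ln(31/14), i.e. α·0.6491841 = (1−α)·0.7949299.
Thus α·(1.4441140) = 0.7949299, so α = 0.7949299/1.4441140 ≈ 0.5505.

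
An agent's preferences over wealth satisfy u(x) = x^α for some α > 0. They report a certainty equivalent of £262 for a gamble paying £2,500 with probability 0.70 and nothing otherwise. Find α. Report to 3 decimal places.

EU(lottery) = 0.70·2500^α + 0.30·0 = 0.70·2500^α.
Equating: 262^α = 0.70·2500^α, i.e. 0.1048^α = 0.70.
Taking logs: α·ln(262/2500) = ln(0.70), so α = -0.356675 / -2.255702 ≈ 0.158.

α ≈ 0.158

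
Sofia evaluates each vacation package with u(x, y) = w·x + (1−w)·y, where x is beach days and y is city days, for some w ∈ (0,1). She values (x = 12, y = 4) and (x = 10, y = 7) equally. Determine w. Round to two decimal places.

w = 0.60

Indifference: w·12 + (1−w)·4 = w·10 + (1−w)·7.
w·(12−10) = (1−w)·(7−4), i.e. w·2 = (1−w)·3.
The marginal rate of substitution is 3/2, so w = 3/(2+3) = 0.60.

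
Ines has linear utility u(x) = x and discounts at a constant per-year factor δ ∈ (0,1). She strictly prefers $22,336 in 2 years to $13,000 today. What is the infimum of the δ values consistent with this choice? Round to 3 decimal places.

The preference means 13000 < δ^2·22336.
Dividing by 22336: δ^2 > 0.58202. Both sides are positive, so the square root keeps the direction.
δ > (13000/22336)^(1/2) ≈ 0.763.

δ > 0.763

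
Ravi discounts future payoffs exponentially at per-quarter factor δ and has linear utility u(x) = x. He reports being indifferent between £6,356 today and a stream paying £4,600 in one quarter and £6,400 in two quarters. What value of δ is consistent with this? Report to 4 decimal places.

Present value of the stream is 4600·δ + 6400·δ². Indifference gives 4600δ + 6400δ² = 6356.
So 6400δ² + 4600δ − 6356 = 0.
The positive root is δ = [−4600 + √(4600² + 4·6400·6356)] / (2·6400) = (−4600 + 13560.000)/12800 ≈ 0.7000.

δ ≈ 0.7000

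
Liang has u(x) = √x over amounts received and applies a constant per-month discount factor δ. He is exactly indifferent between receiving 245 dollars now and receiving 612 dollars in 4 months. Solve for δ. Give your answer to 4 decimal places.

Indifference means u(245) = δ^4 · u(612), so δ^4 = u(245)/u(612).
With u(x) = √x: δ^4 = √245/√612 = √(245/612) = 0.63271.
So δ = 0.63271^(1/4) ≈ 0.8919.

δ ≈ 0.8919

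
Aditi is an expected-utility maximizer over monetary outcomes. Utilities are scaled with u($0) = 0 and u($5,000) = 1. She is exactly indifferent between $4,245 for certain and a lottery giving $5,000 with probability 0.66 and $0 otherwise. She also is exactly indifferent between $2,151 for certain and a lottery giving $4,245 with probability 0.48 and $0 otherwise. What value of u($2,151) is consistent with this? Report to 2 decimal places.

The first gamble pins u($4,245): it must equal 0.66·1 + 0.34·0 = 0.66.
Then u($2,151) = 0.48·u($4,245) + 0.52·u($0) = 0.48·0.66 + 0.52·0.00 = 0.3168.

0.32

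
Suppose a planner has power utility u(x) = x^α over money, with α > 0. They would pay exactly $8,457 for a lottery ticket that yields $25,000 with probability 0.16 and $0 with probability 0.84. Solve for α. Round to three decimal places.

α ≈ 1.691

Since u(0) = 0, the lottery's EU is 0.16·25000^α.
Setting u(8457) equal to that: 8457^α = 0.16·25000^α ⇒ (8457/25000)^α = 0.16.
α = ln(0.16) / ln(8457/25000) = -1.832581/-1.083881 ≈ 1.691.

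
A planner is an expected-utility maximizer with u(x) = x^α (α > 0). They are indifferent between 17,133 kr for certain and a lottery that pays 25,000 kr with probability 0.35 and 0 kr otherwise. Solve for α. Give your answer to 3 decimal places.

Since u(0) = 0, the lottery's EU is 0.35·25000^α.
Equating: 17133^α = 0.35·25000^α, i.e. 0.6853^α = 0.35.
Take logs: α = ln 0.35 / ln(17133/25000) ≈ 2.77827.

α ≈ 2.778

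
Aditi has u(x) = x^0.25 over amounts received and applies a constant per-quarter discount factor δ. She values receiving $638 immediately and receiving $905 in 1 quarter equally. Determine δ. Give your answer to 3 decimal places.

Indifference means u(638) = δ · u(905), so δ = u(638)/u(905).
With u(x) = x^0.25: δ = 638^0.25/905^0.25 = (638/905)^0.25 = 0.91631.

δ ≈ 0.916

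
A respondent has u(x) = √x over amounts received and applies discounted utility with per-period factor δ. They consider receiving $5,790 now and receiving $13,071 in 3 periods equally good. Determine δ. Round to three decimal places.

Indifference means u(5790) = δ^3 · u(13071), so δ^3 = u(5790)/u(13071).
Since u(x) = √x, δ^3 = √(5790/13071) = 0.66556.
Hence δ = (0.66556)^(1/3) = 0.87310.

δ ≈ 0.873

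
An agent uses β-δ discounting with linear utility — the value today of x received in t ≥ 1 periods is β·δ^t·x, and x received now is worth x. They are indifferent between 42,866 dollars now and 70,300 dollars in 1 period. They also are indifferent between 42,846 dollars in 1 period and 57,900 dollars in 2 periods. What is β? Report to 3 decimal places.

β ≈ 0.824

Both payoffs in the second observation are in the future, so β drops out: δ^1·42846 = δ^2·57900 ⇒ δ = 42846/57900 = 0.74000.
Now use the now-vs-future pair: 42866 = β·δ·70300 gives β = 42866/(0.74000·70300) ≈ 0.824.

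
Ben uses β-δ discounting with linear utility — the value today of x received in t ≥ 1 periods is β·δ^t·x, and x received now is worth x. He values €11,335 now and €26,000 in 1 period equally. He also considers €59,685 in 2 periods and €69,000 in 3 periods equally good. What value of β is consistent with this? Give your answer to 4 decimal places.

β ≈ 0.5040

The second indifference involves only future payoffs, so β cancels: β·δ^2·59685 = β·δ^3·69000, giving δ = 59685/69000 = 0.86500.
The first indifference: 11335 = β·δ·26000, so β = 11335/(δ·26000) = 11335/(0.86500·26000) ≈ 0.5040.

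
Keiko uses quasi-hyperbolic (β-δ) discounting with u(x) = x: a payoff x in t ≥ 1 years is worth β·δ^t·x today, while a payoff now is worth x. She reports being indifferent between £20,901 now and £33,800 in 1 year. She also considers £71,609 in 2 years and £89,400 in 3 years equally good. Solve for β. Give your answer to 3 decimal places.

β ≈ 0.772

The second indifference involves only future payoffs, so β cancels: β·δ^2·71609 = β·δ^3·89400, giving δ = 71609/89400 = 0.80100.
Now use the now-vs-future pair: 20901 = β·δ·33800 gives β = 20901/(0.80100·33800) ≈ 0.772.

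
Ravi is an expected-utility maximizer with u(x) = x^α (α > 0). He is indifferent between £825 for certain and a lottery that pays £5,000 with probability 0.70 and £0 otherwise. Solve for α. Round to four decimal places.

The lottery's expected utility is 0.70·u(5000) + 0.30·u(0) = 0.70·5000^α (since u(0) = 0 for α > 0).
Equating: 825^α = 0.70·5000^α, i.e. 0.1650^α = 0.70.
α = ln(0.70) / ln(825/5000) = -0.3566749/-1.8018098 ≈ 0.1980.

α ≈ 0.1980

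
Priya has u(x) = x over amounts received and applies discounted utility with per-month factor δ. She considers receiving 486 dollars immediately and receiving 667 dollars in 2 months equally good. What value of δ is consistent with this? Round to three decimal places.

δ ≈ 0.854

Indifference means u(486) = δ^2 · u(667), so δ^2 = u(486)/u(667).
With u(x) = x: δ^2 = 486/667 = 0.72864.
Hence δ = (0.72864)^(1/2) = 0.85360.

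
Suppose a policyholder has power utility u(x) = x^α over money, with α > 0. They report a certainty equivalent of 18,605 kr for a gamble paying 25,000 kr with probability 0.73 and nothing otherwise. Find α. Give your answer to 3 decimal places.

α ≈ 1.065

Since u(0) = 0, the lottery's EU is 0.73·25000^α.
Equating: 18605^α = 0.73·25000^α, i.e. 0.7442^α = 0.73.
Taking logs: α·ln(18605/25000) = ln(0.73), so α = -0.314711 / -0.295445 ≈ 1.065.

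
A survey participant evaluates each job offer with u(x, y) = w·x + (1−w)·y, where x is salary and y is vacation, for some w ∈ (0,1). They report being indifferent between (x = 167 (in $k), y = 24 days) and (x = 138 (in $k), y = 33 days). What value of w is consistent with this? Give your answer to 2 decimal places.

Indifference: w·167 + (1−w)·24 = w·138 + (1−w)·33.
Rearranging, 29·w − 9·(1−w) = 0.
Hence w = 9/(29+9) = 9/38 = 0.24.

w = 0.24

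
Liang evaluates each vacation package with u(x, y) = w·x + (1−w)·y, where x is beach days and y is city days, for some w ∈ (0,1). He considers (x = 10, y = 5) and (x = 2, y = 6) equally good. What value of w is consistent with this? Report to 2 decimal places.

w = 0.11

u(10,5) = u(2,6) means w·10 + (1−w)·5 = w·2 + (1−w)·6.
Rearranging, 8·w − 1·(1−w) = 0.
Hence w = 1/(8+1) = 1/9 = 0.11.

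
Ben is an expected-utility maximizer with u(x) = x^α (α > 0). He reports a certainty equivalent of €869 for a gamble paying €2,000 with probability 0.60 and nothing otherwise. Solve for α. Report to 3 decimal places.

α ≈ 0.613

Since u(0) = 0, the lottery's EU is 0.60·2000^α.
Equating: 869^α = 0.60·2000^α, i.e. 0.4345^α = 0.60.
Take logs: α = ln 0.60 / ln(869/2000) ≈ 0.61282.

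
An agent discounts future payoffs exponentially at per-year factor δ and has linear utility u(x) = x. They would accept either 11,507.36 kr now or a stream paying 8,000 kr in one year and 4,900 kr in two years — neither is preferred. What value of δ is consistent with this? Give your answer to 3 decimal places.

δ ≈ 0.920

Present value of the stream is 8000·δ + 4900·δ². Indifference gives 8000δ + 4900δ² = 11507.36.
So 4900δ² + 8000δ − 11507.36 = 0.
By the quadratic formula (taking the positive root), δ = (−8000 + √289544256.00) / 9800 ≈ 0.920.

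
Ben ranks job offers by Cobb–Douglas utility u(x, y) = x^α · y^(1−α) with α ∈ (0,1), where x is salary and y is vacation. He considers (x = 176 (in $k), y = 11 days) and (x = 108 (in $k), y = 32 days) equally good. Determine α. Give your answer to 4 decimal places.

α ≈ 0.6862

Set the two utilities equal: 176^α·11^(1−α) = 108^α·32^(1−α).
Rearrange to (176/108)^α = (32/11)^(1−α) and take logs: α·0.4883528 = (1−α)·1.0678406.
Thus α·(1.5561934) = 1.0678406, so α = 1.0678406/1.5561934 ≈ 0.6862.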